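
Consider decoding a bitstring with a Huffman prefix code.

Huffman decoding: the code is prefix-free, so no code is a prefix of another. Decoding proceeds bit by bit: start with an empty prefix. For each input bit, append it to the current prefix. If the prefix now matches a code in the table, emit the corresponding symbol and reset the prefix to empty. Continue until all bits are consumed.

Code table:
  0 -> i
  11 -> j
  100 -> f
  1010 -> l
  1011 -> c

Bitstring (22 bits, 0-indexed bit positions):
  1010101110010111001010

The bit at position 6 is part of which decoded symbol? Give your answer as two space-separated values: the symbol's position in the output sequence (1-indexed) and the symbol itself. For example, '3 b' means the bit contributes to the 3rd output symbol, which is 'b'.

Answer: 2 c

Derivation:
Bit 0: prefix='1' (no match yet)
Bit 1: prefix='10' (no match yet)
Bit 2: prefix='101' (no match yet)
Bit 3: prefix='1010' -> emit 'l', reset
Bit 4: prefix='1' (no match yet)
Bit 5: prefix='10' (no match yet)
Bit 6: prefix='101' (no match yet)
Bit 7: prefix='1011' -> emit 'c', reset
Bit 8: prefix='1' (no match yet)
Bit 9: prefix='10' (no match yet)
Bit 10: prefix='100' -> emit 'f', reset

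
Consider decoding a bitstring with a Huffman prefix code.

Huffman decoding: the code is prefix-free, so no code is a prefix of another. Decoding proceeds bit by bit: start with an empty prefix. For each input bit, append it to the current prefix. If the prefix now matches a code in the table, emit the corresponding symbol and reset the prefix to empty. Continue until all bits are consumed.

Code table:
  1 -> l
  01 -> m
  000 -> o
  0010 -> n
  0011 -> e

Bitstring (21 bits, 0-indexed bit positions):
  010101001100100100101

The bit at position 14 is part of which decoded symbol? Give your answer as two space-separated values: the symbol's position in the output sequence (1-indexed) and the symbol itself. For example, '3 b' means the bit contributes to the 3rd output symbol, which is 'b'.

Answer: 6 m

Derivation:
Bit 0: prefix='0' (no match yet)
Bit 1: prefix='01' -> emit 'm', reset
Bit 2: prefix='0' (no match yet)
Bit 3: prefix='01' -> emit 'm', reset
Bit 4: prefix='0' (no match yet)
Bit 5: prefix='01' -> emit 'm', reset
Bit 6: prefix='0' (no match yet)
Bit 7: prefix='00' (no match yet)
Bit 8: prefix='001' (no match yet)
Bit 9: prefix='0011' -> emit 'e', reset
Bit 10: prefix='0' (no match yet)
Bit 11: prefix='00' (no match yet)
Bit 12: prefix='001' (no match yet)
Bit 13: prefix='0010' -> emit 'n', reset
Bit 14: prefix='0' (no match yet)
Bit 15: prefix='01' -> emit 'm', reset
Bit 16: prefix='0' (no match yet)
Bit 17: prefix='00' (no match yet)
Bit 18: prefix='001' (no match yet)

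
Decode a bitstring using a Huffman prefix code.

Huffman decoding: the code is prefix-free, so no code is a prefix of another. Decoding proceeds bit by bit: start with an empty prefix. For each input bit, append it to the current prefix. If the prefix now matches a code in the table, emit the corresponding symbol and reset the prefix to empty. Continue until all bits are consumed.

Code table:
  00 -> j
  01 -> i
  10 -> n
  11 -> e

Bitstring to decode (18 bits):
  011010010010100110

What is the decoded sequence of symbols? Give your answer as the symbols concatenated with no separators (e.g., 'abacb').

Answer: innijnnin

Derivation:
Bit 0: prefix='0' (no match yet)
Bit 1: prefix='01' -> emit 'i', reset
Bit 2: prefix='1' (no match yet)
Bit 3: prefix='10' -> emit 'n', reset
Bit 4: prefix='1' (no match yet)
Bit 5: prefix='10' -> emit 'n', reset
Bit 6: prefix='0' (no match yet)
Bit 7: prefix='01' -> emit 'i', reset
Bit 8: prefix='0' (no match yet)
Bit 9: prefix='00' -> emit 'j', reset
Bit 10: prefix='1' (no match yet)
Bit 11: prefix='10' -> emit 'n', reset
Bit 12: prefix='1' (no match yet)
Bit 13: prefix='10' -> emit 'n', reset
Bit 14: prefix='0' (no match yet)
Bit 15: prefix='01' -> emit 'i', reset
Bit 16: prefix='1' (no match yet)
Bit 17: prefix='10' -> emit 'n', reset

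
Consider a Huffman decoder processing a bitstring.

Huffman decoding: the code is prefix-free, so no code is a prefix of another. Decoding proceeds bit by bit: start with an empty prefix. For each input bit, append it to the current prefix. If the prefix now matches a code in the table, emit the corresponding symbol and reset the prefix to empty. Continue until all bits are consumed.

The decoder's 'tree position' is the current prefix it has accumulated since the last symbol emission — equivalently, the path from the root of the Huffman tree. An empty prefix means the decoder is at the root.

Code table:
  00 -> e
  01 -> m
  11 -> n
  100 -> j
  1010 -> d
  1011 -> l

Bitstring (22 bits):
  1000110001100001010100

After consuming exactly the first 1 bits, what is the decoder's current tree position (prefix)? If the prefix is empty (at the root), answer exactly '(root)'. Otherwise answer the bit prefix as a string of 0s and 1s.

Answer: 1

Derivation:
Bit 0: prefix='1' (no match yet)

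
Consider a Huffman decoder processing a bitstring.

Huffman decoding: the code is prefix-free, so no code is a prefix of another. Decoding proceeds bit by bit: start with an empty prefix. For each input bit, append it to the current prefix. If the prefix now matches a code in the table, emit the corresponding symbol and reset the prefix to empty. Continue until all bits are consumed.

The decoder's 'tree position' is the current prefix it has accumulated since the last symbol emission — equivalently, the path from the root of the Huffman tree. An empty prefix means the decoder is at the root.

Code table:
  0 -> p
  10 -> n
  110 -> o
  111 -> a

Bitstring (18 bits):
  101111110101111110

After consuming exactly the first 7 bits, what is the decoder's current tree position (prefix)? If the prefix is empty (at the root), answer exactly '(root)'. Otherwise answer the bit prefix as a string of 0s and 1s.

Answer: 11

Derivation:
Bit 0: prefix='1' (no match yet)
Bit 1: prefix='10' -> emit 'n', reset
Bit 2: prefix='1' (no match yet)
Bit 3: prefix='11' (no match yet)
Bit 4: prefix='111' -> emit 'a', reset
Bit 5: prefix='1' (no match yet)
Bit 6: prefix='11' (no match yet)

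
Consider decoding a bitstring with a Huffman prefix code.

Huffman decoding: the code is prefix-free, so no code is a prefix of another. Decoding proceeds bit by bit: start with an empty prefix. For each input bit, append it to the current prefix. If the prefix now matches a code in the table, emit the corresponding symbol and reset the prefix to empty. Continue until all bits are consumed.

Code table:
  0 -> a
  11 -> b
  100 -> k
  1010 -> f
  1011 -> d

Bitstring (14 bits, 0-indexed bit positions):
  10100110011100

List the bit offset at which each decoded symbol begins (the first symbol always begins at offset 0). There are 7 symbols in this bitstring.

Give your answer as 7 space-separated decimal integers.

Answer: 0 4 5 7 8 9 11

Derivation:
Bit 0: prefix='1' (no match yet)
Bit 1: prefix='10' (no match yet)
Bit 2: prefix='101' (no match yet)
Bit 3: prefix='1010' -> emit 'f', reset
Bit 4: prefix='0' -> emit 'a', reset
Bit 5: prefix='1' (no match yet)
Bit 6: prefix='11' -> emit 'b', reset
Bit 7: prefix='0' -> emit 'a', reset
Bit 8: prefix='0' -> emit 'a', reset
Bit 9: prefix='1' (no match yet)
Bit 10: prefix='11' -> emit 'b', reset
Bit 11: prefix='1' (no match yet)
Bit 12: prefix='10' (no match yet)
Bit 13: prefix='100' -> emit 'k', reset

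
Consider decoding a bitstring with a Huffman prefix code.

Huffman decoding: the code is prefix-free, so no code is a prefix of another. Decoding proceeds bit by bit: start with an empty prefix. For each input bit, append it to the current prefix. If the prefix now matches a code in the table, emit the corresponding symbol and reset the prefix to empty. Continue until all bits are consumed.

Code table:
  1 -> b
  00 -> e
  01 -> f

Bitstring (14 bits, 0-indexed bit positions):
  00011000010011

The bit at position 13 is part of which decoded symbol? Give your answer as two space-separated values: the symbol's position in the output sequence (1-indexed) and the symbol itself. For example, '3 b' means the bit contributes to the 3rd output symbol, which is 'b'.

Answer: 9 b

Derivation:
Bit 0: prefix='0' (no match yet)
Bit 1: prefix='00' -> emit 'e', reset
Bit 2: prefix='0' (no match yet)
Bit 3: prefix='01' -> emit 'f', reset
Bit 4: prefix='1' -> emit 'b', reset
Bit 5: prefix='0' (no match yet)
Bit 6: prefix='00' -> emit 'e', reset
Bit 7: prefix='0' (no match yet)
Bit 8: prefix='00' -> emit 'e', reset
Bit 9: prefix='1' -> emit 'b', reset
Bit 10: prefix='0' (no match yet)
Bit 11: prefix='00' -> emit 'e', reset
Bit 12: prefix='1' -> emit 'b', reset
Bit 13: prefix='1' -> emit 'b', reset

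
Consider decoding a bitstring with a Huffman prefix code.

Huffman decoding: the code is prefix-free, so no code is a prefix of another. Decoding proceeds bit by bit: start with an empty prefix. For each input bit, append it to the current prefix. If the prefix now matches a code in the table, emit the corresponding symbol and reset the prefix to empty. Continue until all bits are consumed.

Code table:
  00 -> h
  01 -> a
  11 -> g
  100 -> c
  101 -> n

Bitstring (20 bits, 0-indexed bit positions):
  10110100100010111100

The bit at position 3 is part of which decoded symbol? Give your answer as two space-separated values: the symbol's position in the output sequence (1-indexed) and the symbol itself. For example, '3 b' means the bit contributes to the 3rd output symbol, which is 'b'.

Bit 0: prefix='1' (no match yet)
Bit 1: prefix='10' (no match yet)
Bit 2: prefix='101' -> emit 'n', reset
Bit 3: prefix='1' (no match yet)
Bit 4: prefix='10' (no match yet)
Bit 5: prefix='101' -> emit 'n', reset
Bit 6: prefix='0' (no match yet)
Bit 7: prefix='00' -> emit 'h', reset

Answer: 2 n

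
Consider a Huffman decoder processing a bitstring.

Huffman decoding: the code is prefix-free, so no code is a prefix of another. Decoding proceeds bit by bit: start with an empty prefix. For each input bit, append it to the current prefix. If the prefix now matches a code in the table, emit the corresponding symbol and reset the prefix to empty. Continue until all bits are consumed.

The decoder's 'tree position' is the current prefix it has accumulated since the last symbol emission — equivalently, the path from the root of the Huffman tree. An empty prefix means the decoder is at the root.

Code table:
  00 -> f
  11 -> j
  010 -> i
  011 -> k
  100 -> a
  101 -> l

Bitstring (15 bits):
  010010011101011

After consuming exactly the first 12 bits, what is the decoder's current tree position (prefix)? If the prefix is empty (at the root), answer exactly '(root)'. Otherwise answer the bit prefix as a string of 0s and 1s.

Answer: (root)

Derivation:
Bit 0: prefix='0' (no match yet)
Bit 1: prefix='01' (no match yet)
Bit 2: prefix='010' -> emit 'i', reset
Bit 3: prefix='0' (no match yet)
Bit 4: prefix='01' (no match yet)
Bit 5: prefix='010' -> emit 'i', reset
Bit 6: prefix='0' (no match yet)
Bit 7: prefix='01' (no match yet)
Bit 8: prefix='011' -> emit 'k', reset
Bit 9: prefix='1' (no match yet)
Bit 10: prefix='10' (no match yet)
Bit 11: prefix='101' -> emit 'l', reset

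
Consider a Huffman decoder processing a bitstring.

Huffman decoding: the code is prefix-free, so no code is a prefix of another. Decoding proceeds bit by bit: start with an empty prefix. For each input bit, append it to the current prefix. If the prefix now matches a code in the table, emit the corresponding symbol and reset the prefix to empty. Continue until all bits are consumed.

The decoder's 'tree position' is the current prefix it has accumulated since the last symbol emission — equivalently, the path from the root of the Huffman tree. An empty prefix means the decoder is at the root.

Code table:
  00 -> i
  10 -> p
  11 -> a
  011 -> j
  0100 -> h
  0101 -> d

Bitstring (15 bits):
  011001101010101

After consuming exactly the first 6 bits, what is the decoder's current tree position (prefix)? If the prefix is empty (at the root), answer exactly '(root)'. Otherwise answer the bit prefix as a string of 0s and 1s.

Bit 0: prefix='0' (no match yet)
Bit 1: prefix='01' (no match yet)
Bit 2: prefix='011' -> emit 'j', reset
Bit 3: prefix='0' (no match yet)
Bit 4: prefix='00' -> emit 'i', reset
Bit 5: prefix='1' (no match yet)

Answer: 1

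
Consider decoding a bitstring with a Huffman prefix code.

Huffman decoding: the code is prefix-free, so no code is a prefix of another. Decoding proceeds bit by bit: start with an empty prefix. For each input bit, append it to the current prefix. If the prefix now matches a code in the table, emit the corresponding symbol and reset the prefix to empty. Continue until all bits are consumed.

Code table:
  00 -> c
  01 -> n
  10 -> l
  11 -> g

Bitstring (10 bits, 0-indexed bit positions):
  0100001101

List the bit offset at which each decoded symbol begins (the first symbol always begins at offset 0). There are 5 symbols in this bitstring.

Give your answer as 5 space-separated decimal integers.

Answer: 0 2 4 6 8

Derivation:
Bit 0: prefix='0' (no match yet)
Bit 1: prefix='01' -> emit 'n', reset
Bit 2: prefix='0' (no match yet)
Bit 3: prefix='00' -> emit 'c', reset
Bit 4: prefix='0' (no match yet)
Bit 5: prefix='00' -> emit 'c', reset
Bit 6: prefix='1' (no match yet)
Bit 7: prefix='11' -> emit 'g', reset
Bit 8: prefix='0' (no match yet)
Bit 9: prefix='01' -> emit 'n', reset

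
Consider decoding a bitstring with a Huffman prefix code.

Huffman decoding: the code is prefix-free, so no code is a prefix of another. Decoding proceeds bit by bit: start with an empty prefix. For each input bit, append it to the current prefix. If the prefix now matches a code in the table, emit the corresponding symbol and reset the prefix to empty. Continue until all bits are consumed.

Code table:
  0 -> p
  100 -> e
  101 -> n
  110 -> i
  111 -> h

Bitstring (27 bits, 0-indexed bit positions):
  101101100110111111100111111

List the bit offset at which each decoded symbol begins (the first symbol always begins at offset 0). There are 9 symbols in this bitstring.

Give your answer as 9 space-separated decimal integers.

Answer: 0 3 6 9 12 15 18 21 24

Derivation:
Bit 0: prefix='1' (no match yet)
Bit 1: prefix='10' (no match yet)
Bit 2: prefix='101' -> emit 'n', reset
Bit 3: prefix='1' (no match yet)
Bit 4: prefix='10' (no match yet)
Bit 5: prefix='101' -> emit 'n', reset
Bit 6: prefix='1' (no match yet)
Bit 7: prefix='10' (no match yet)
Bit 8: prefix='100' -> emit 'e', reset
Bit 9: prefix='1' (no match yet)
Bit 10: prefix='11' (no match yet)
Bit 11: prefix='110' -> emit 'i', reset
Bit 12: prefix='1' (no match yet)
Bit 13: prefix='11' (no match yet)
Bit 14: prefix='111' -> emit 'h', reset
Bit 15: prefix='1' (no match yet)
Bit 16: prefix='11' (no match yet)
Bit 17: prefix='111' -> emit 'h', reset
Bit 18: prefix='1' (no match yet)
Bit 19: prefix='10' (no match yet)
Bit 20: prefix='100' -> emit 'e', reset
Bit 21: prefix='1' (no match yet)
Bit 22: prefix='11' (no match yet)
Bit 23: prefix='111' -> emit 'h', reset
Bit 24: prefix='1' (no match yet)
Bit 25: prefix='11' (no match yet)
Bit 26: prefix='111' -> emit 'h', reset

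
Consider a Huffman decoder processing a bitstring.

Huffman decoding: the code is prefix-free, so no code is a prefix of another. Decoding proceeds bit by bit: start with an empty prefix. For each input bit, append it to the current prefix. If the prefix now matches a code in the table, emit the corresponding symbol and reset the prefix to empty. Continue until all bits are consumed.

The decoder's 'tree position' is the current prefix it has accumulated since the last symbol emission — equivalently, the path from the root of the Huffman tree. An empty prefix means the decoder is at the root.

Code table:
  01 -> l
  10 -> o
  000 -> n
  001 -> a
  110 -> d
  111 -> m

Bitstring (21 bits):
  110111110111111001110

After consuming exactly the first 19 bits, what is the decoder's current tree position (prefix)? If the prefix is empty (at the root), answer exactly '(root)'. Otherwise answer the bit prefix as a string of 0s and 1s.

Bit 0: prefix='1' (no match yet)
Bit 1: prefix='11' (no match yet)
Bit 2: prefix='110' -> emit 'd', reset
Bit 3: prefix='1' (no match yet)
Bit 4: prefix='11' (no match yet)
Bit 5: prefix='111' -> emit 'm', reset
Bit 6: prefix='1' (no match yet)
Bit 7: prefix='11' (no match yet)
Bit 8: prefix='110' -> emit 'd', reset
Bit 9: prefix='1' (no match yet)
Bit 10: prefix='11' (no match yet)
Bit 11: prefix='111' -> emit 'm', reset
Bit 12: prefix='1' (no match yet)
Bit 13: prefix='11' (no match yet)
Bit 14: prefix='111' -> emit 'm', reset
Bit 15: prefix='0' (no match yet)
Bit 16: prefix='00' (no match yet)
Bit 17: prefix='001' -> emit 'a', reset
Bit 18: prefix='1' (no match yet)

Answer: 1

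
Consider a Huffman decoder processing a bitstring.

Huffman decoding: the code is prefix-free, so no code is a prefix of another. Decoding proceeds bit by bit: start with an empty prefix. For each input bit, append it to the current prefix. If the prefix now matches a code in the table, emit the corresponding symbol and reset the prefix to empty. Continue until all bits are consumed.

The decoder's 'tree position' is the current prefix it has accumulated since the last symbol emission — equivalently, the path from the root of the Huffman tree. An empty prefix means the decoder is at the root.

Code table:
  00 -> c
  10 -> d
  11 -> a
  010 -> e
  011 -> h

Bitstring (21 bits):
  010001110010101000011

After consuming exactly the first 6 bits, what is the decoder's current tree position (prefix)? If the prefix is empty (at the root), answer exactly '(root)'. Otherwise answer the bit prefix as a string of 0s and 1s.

Bit 0: prefix='0' (no match yet)
Bit 1: prefix='01' (no match yet)
Bit 2: prefix='010' -> emit 'e', reset
Bit 3: prefix='0' (no match yet)
Bit 4: prefix='00' -> emit 'c', reset
Bit 5: prefix='1' (no match yet)

Answer: 1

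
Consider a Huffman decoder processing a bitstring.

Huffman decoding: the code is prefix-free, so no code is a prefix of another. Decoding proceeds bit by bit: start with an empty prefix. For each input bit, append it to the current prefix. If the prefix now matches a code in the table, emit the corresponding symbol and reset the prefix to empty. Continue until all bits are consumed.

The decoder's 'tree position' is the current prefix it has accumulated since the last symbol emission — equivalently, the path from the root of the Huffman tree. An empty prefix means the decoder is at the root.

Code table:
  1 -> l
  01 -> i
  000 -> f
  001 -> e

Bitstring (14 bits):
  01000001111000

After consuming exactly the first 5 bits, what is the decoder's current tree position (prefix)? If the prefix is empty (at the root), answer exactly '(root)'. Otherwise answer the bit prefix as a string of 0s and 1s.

Answer: (root)

Derivation:
Bit 0: prefix='0' (no match yet)
Bit 1: prefix='01' -> emit 'i', reset
Bit 2: prefix='0' (no match yet)
Bit 3: prefix='00' (no match yet)
Bit 4: prefix='000' -> emit 'f', reset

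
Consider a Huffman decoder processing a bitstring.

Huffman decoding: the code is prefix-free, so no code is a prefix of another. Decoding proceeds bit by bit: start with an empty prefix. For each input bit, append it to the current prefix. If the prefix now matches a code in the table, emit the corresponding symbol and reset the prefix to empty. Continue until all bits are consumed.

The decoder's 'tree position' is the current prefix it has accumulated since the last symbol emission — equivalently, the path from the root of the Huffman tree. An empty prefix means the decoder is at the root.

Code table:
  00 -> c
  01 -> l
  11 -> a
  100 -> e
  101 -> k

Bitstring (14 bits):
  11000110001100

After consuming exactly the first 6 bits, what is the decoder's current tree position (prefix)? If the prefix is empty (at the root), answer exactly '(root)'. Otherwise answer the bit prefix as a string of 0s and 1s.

Answer: (root)

Derivation:
Bit 0: prefix='1' (no match yet)
Bit 1: prefix='11' -> emit 'a', reset
Bit 2: prefix='0' (no match yet)
Bit 3: prefix='00' -> emit 'c', reset
Bit 4: prefix='0' (no match yet)
Bit 5: prefix='01' -> emit 'l', reset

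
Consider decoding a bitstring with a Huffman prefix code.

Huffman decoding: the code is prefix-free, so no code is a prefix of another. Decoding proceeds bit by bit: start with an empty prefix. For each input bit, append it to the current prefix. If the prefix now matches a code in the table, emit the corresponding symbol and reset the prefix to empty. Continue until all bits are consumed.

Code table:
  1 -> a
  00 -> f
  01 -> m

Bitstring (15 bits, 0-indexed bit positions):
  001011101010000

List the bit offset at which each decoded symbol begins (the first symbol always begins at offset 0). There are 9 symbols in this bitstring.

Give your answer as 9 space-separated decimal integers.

Bit 0: prefix='0' (no match yet)
Bit 1: prefix='00' -> emit 'f', reset
Bit 2: prefix='1' -> emit 'a', reset
Bit 3: prefix='0' (no match yet)
Bit 4: prefix='01' -> emit 'm', reset
Bit 5: prefix='1' -> emit 'a', reset
Bit 6: prefix='1' -> emit 'a', reset
Bit 7: prefix='0' (no match yet)
Bit 8: prefix='01' -> emit 'm', reset
Bit 9: prefix='0' (no match yet)
Bit 10: prefix='01' -> emit 'm', reset
Bit 11: prefix='0' (no match yet)
Bit 12: prefix='00' -> emit 'f', reset
Bit 13: prefix='0' (no match yet)
Bit 14: prefix='00' -> emit 'f', reset

Answer: 0 2 3 5 6 7 9 11 13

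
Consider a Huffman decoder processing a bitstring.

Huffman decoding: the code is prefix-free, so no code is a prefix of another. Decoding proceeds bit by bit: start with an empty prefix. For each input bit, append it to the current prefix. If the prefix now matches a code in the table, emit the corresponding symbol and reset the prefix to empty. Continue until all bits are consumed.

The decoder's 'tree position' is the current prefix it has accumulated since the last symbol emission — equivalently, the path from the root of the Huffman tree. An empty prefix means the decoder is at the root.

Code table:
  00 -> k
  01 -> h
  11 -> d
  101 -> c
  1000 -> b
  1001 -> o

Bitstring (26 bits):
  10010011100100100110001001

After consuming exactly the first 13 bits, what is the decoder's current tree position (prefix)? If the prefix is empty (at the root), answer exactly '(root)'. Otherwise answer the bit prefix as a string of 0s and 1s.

Answer: 0

Derivation:
Bit 0: prefix='1' (no match yet)
Bit 1: prefix='10' (no match yet)
Bit 2: prefix='100' (no match yet)
Bit 3: prefix='1001' -> emit 'o', reset
Bit 4: prefix='0' (no match yet)
Bit 5: prefix='00' -> emit 'k', reset
Bit 6: prefix='1' (no match yet)
Bit 7: prefix='11' -> emit 'd', reset
Bit 8: prefix='1' (no match yet)
Bit 9: prefix='10' (no match yet)
Bit 10: prefix='100' (no match yet)
Bit 11: prefix='1001' -> emit 'o', reset
Bit 12: prefix='0' (no match yet)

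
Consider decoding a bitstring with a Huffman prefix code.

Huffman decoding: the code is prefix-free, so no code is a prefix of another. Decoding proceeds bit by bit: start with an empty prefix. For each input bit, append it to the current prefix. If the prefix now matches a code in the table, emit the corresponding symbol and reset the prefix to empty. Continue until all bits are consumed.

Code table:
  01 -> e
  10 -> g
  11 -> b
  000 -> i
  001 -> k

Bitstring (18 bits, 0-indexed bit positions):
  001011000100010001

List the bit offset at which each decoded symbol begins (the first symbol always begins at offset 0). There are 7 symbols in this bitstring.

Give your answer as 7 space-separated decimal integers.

Bit 0: prefix='0' (no match yet)
Bit 1: prefix='00' (no match yet)
Bit 2: prefix='001' -> emit 'k', reset
Bit 3: prefix='0' (no match yet)
Bit 4: prefix='01' -> emit 'e', reset
Bit 5: prefix='1' (no match yet)
Bit 6: prefix='10' -> emit 'g', reset
Bit 7: prefix='0' (no match yet)
Bit 8: prefix='00' (no match yet)
Bit 9: prefix='001' -> emit 'k', reset
Bit 10: prefix='0' (no match yet)
Bit 11: prefix='00' (no match yet)
Bit 12: prefix='000' -> emit 'i', reset
Bit 13: prefix='1' (no match yet)
Bit 14: prefix='10' -> emit 'g', reset
Bit 15: prefix='0' (no match yet)
Bit 16: prefix='00' (no match yet)
Bit 17: prefix='001' -> emit 'k', reset

Answer: 0 3 5 7 10 13 15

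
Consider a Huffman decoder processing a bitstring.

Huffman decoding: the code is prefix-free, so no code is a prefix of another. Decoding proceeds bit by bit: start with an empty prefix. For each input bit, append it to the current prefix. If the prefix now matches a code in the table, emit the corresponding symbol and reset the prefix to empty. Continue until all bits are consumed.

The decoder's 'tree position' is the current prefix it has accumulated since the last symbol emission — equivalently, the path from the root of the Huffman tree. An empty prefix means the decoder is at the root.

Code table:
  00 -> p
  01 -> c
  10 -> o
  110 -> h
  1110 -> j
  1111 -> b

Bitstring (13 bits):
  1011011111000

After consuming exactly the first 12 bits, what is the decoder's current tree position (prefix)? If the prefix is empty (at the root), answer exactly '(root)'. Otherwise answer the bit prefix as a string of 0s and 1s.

Bit 0: prefix='1' (no match yet)
Bit 1: prefix='10' -> emit 'o', reset
Bit 2: prefix='1' (no match yet)
Bit 3: prefix='11' (no match yet)
Bit 4: prefix='110' -> emit 'h', reset
Bit 5: prefix='1' (no match yet)
Bit 6: prefix='11' (no match yet)
Bit 7: prefix='111' (no match yet)
Bit 8: prefix='1111' -> emit 'b', reset
Bit 9: prefix='1' (no match yet)
Bit 10: prefix='10' -> emit 'o', reset
Bit 11: prefix='0' (no match yet)

Answer: 0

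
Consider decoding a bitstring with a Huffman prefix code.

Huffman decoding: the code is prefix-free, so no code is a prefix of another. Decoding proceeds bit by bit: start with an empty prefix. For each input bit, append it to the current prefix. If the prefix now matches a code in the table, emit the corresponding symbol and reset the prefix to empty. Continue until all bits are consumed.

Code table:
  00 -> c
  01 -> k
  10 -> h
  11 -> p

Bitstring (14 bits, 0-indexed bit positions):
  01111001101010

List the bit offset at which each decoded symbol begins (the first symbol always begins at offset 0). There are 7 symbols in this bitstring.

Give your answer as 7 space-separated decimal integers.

Answer: 0 2 4 6 8 10 12

Derivation:
Bit 0: prefix='0' (no match yet)
Bit 1: prefix='01' -> emit 'k', reset
Bit 2: prefix='1' (no match yet)
Bit 3: prefix='11' -> emit 'p', reset
Bit 4: prefix='1' (no match yet)
Bit 5: prefix='10' -> emit 'h', reset
Bit 6: prefix='0' (no match yet)
Bit 7: prefix='01' -> emit 'k', reset
Bit 8: prefix='1' (no match yet)
Bit 9: prefix='10' -> emit 'h', reset
Bit 10: prefix='1' (no match yet)
Bit 11: prefix='10' -> emit 'h', reset
Bit 12: prefix='1' (no match yet)
Bit 13: prefix='10' -> emit 'h', reset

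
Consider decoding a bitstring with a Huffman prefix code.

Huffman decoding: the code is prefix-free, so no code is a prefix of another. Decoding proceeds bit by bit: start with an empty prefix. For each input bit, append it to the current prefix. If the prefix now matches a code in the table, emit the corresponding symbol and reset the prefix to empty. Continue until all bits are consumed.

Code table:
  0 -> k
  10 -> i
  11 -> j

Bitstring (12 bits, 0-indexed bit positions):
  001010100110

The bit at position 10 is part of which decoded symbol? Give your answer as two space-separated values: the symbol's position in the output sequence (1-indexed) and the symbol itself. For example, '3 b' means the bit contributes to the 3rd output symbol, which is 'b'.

Bit 0: prefix='0' -> emit 'k', reset
Bit 1: prefix='0' -> emit 'k', reset
Bit 2: prefix='1' (no match yet)
Bit 3: prefix='10' -> emit 'i', reset
Bit 4: prefix='1' (no match yet)
Bit 5: prefix='10' -> emit 'i', reset
Bit 6: prefix='1' (no match yet)
Bit 7: prefix='10' -> emit 'i', reset
Bit 8: prefix='0' -> emit 'k', reset
Bit 9: prefix='1' (no match yet)
Bit 10: prefix='11' -> emit 'j', reset
Bit 11: prefix='0' -> emit 'k', reset

Answer: 7 j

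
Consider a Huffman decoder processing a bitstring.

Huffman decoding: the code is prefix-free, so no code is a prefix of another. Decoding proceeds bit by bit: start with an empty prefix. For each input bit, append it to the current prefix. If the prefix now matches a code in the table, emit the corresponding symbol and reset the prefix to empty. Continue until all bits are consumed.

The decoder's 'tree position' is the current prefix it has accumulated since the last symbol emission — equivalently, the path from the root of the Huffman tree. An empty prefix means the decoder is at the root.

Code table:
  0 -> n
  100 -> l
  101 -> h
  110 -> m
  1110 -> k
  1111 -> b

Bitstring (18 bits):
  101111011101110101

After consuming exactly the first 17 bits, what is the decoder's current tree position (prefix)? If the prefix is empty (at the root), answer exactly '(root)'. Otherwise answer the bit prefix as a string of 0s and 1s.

Bit 0: prefix='1' (no match yet)
Bit 1: prefix='10' (no match yet)
Bit 2: prefix='101' -> emit 'h', reset
Bit 3: prefix='1' (no match yet)
Bit 4: prefix='11' (no match yet)
Bit 5: prefix='111' (no match yet)
Bit 6: prefix='1110' -> emit 'k', reset
Bit 7: prefix='1' (no match yet)
Bit 8: prefix='11' (no match yet)
Bit 9: prefix='111' (no match yet)
Bit 10: prefix='1110' -> emit 'k', reset
Bit 11: prefix='1' (no match yet)
Bit 12: prefix='11' (no match yet)
Bit 13: prefix='111' (no match yet)
Bit 14: prefix='1110' -> emit 'k', reset
Bit 15: prefix='1' (no match yet)
Bit 16: prefix='10' (no match yet)

Answer: 10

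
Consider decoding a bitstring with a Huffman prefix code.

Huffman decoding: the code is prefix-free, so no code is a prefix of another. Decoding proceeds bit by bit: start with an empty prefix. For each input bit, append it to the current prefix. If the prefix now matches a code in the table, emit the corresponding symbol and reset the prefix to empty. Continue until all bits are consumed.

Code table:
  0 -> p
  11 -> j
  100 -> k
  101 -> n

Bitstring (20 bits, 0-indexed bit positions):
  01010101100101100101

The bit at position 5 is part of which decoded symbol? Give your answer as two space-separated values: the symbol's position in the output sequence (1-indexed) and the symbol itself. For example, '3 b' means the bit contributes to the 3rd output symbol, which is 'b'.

Bit 0: prefix='0' -> emit 'p', reset
Bit 1: prefix='1' (no match yet)
Bit 2: prefix='10' (no match yet)
Bit 3: prefix='101' -> emit 'n', reset
Bit 4: prefix='0' -> emit 'p', reset
Bit 5: prefix='1' (no match yet)
Bit 6: prefix='10' (no match yet)
Bit 7: prefix='101' -> emit 'n', reset
Bit 8: prefix='1' (no match yet)
Bit 9: prefix='10' (no match yet)

Answer: 4 n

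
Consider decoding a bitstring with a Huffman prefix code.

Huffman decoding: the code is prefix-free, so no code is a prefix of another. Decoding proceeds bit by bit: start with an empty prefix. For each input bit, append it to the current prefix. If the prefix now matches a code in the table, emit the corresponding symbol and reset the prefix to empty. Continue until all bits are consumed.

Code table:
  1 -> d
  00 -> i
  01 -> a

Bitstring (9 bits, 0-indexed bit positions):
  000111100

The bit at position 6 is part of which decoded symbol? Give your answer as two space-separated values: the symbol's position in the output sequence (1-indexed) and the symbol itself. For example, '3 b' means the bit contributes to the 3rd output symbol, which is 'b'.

Answer: 5 d

Derivation:
Bit 0: prefix='0' (no match yet)
Bit 1: prefix='00' -> emit 'i', reset
Bit 2: prefix='0' (no match yet)
Bit 3: prefix='01' -> emit 'a', reset
Bit 4: prefix='1' -> emit 'd', reset
Bit 5: prefix='1' -> emit 'd', reset
Bit 6: prefix='1' -> emit 'd', reset
Bit 7: prefix='0' (no match yet)
Bit 8: prefix='00' -> emit 'i', reset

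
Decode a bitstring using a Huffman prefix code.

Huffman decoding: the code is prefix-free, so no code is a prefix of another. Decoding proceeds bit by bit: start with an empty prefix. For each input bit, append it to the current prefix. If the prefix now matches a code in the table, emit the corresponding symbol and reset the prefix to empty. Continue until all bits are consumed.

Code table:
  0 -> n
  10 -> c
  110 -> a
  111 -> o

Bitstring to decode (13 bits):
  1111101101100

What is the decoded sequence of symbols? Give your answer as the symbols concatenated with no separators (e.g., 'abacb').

Answer: oaaan

Derivation:
Bit 0: prefix='1' (no match yet)
Bit 1: prefix='11' (no match yet)
Bit 2: prefix='111' -> emit 'o', reset
Bit 3: prefix='1' (no match yet)
Bit 4: prefix='11' (no match yet)
Bit 5: prefix='110' -> emit 'a', reset
Bit 6: prefix='1' (no match yet)
Bit 7: prefix='11' (no match yet)
Bit 8: prefix='110' -> emit 'a', reset
Bit 9: prefix='1' (no match yet)
Bit 10: prefix='11' (no match yet)
Bit 11: prefix='110' -> emit 'a', reset
Bit 12: prefix='0' -> emit 'n', reset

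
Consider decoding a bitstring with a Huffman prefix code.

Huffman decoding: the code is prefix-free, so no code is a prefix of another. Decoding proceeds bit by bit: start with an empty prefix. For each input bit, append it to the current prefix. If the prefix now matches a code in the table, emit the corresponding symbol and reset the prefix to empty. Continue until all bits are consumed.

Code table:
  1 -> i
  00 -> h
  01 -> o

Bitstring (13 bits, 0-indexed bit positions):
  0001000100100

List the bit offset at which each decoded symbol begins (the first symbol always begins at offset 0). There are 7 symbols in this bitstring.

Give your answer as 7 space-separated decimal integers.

Answer: 0 2 4 6 8 10 11

Derivation:
Bit 0: prefix='0' (no match yet)
Bit 1: prefix='00' -> emit 'h', reset
Bit 2: prefix='0' (no match yet)
Bit 3: prefix='01' -> emit 'o', reset
Bit 4: prefix='0' (no match yet)
Bit 5: prefix='00' -> emit 'h', reset
Bit 6: prefix='0' (no match yet)
Bit 7: prefix='01' -> emit 'o', reset
Bit 8: prefix='0' (no match yet)
Bit 9: prefix='00' -> emit 'h', reset
Bit 10: prefix='1' -> emit 'i', reset
Bit 11: prefix='0' (no match yet)
Bit 12: prefix='00' -> emit 'h', reset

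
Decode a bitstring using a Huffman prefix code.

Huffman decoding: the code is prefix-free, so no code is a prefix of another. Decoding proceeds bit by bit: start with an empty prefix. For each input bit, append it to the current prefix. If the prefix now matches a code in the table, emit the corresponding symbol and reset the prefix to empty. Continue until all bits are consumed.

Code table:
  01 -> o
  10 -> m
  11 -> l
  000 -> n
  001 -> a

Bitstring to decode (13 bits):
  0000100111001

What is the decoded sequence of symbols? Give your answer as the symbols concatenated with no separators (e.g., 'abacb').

Bit 0: prefix='0' (no match yet)
Bit 1: prefix='00' (no match yet)
Bit 2: prefix='000' -> emit 'n', reset
Bit 3: prefix='0' (no match yet)
Bit 4: prefix='01' -> emit 'o', reset
Bit 5: prefix='0' (no match yet)
Bit 6: prefix='00' (no match yet)
Bit 7: prefix='001' -> emit 'a', reset
Bit 8: prefix='1' (no match yet)
Bit 9: prefix='11' -> emit 'l', reset
Bit 10: prefix='0' (no match yet)
Bit 11: prefix='00' (no match yet)
Bit 12: prefix='001' -> emit 'a', reset

Answer: noala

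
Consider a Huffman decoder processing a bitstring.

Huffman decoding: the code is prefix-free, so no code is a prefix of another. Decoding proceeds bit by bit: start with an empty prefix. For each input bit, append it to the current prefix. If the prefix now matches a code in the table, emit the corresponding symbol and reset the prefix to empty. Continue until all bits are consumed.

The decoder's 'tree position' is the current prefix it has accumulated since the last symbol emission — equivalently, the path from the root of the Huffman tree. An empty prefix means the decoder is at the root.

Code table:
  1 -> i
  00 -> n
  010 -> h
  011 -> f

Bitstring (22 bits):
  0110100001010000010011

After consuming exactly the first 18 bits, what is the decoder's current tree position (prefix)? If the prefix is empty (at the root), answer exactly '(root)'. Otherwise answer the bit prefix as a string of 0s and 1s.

Bit 0: prefix='0' (no match yet)
Bit 1: prefix='01' (no match yet)
Bit 2: prefix='011' -> emit 'f', reset
Bit 3: prefix='0' (no match yet)
Bit 4: prefix='01' (no match yet)
Bit 5: prefix='010' -> emit 'h', reset
Bit 6: prefix='0' (no match yet)
Bit 7: prefix='00' -> emit 'n', reset
Bit 8: prefix='0' (no match yet)
Bit 9: prefix='01' (no match yet)
Bit 10: prefix='010' -> emit 'h', reset
Bit 11: prefix='1' -> emit 'i', reset
Bit 12: prefix='0' (no match yet)
Bit 13: prefix='00' -> emit 'n', reset
Bit 14: prefix='0' (no match yet)
Bit 15: prefix='00' -> emit 'n', reset
Bit 16: prefix='0' (no match yet)
Bit 17: prefix='01' (no match yet)

Answer: 01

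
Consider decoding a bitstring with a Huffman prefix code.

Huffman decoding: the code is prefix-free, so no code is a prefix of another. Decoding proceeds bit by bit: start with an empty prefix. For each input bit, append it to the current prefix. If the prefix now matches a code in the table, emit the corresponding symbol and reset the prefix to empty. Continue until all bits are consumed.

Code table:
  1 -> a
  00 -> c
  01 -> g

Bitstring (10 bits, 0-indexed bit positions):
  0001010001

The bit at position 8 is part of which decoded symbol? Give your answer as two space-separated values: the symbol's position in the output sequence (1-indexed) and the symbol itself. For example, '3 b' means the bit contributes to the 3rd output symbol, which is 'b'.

Bit 0: prefix='0' (no match yet)
Bit 1: prefix='00' -> emit 'c', reset
Bit 2: prefix='0' (no match yet)
Bit 3: prefix='01' -> emit 'g', reset
Bit 4: prefix='0' (no match yet)
Bit 5: prefix='01' -> emit 'g', reset
Bit 6: prefix='0' (no match yet)
Bit 7: prefix='00' -> emit 'c', reset
Bit 8: prefix='0' (no match yet)
Bit 9: prefix='01' -> emit 'g', reset

Answer: 5 g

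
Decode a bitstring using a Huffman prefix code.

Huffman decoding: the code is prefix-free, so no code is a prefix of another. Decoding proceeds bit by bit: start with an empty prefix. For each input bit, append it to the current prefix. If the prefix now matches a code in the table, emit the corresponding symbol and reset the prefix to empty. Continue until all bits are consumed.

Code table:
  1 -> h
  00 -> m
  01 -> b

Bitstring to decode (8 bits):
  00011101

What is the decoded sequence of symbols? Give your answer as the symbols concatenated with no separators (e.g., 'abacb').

Bit 0: prefix='0' (no match yet)
Bit 1: prefix='00' -> emit 'm', reset
Bit 2: prefix='0' (no match yet)
Bit 3: prefix='01' -> emit 'b', reset
Bit 4: prefix='1' -> emit 'h', reset
Bit 5: prefix='1' -> emit 'h', reset
Bit 6: prefix='0' (no match yet)
Bit 7: prefix='01' -> emit 'b', reset

Answer: mbhhb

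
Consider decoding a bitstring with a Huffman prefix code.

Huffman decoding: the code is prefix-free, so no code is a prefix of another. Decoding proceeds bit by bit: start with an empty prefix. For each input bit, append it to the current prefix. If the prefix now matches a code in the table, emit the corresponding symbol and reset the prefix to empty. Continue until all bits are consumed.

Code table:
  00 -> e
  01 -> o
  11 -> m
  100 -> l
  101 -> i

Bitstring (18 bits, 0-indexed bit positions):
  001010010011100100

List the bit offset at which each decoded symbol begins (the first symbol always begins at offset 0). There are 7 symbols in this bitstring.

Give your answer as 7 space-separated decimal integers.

Answer: 0 2 5 7 10 12 15

Derivation:
Bit 0: prefix='0' (no match yet)
Bit 1: prefix='00' -> emit 'e', reset
Bit 2: prefix='1' (no match yet)
Bit 3: prefix='10' (no match yet)
Bit 4: prefix='101' -> emit 'i', reset
Bit 5: prefix='0' (no match yet)
Bit 6: prefix='00' -> emit 'e', reset
Bit 7: prefix='1' (no match yet)
Bit 8: prefix='10' (no match yet)
Bit 9: prefix='100' -> emit 'l', reset
Bit 10: prefix='1' (no match yet)
Bit 11: prefix='11' -> emit 'm', reset
Bit 12: prefix='1' (no match yet)
Bit 13: prefix='10' (no match yet)
Bit 14: prefix='100' -> emit 'l', reset
Bit 15: prefix='1' (no match yet)
Bit 16: prefix='10' (no match yet)
Bit 17: prefix='100' -> emit 'l', reset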